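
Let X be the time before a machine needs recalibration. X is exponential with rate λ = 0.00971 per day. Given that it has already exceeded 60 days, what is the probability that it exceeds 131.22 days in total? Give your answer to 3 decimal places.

P(X > s+t | X > s) = e^(−λ(s+t))/e^(−λs) = e^(−λt), independent of s = 60.
P(X > 71.22) = e^(−0.69155) ≈ 0.501.

0.501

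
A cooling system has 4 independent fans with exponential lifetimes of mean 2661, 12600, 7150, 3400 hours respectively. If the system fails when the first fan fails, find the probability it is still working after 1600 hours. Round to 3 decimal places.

0.241

The first failure time is exponential with rate Σλ_i = 1/2661 + 1/12600 + 1/7150 + 1/3400 = 0.000889141 per hour.
P(min > 1600) = e^(−0.000889141·1600) = e^(−1.4226) ≈ 0.241.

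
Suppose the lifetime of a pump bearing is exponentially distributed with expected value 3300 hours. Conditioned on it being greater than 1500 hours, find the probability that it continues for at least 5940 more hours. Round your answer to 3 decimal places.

0.165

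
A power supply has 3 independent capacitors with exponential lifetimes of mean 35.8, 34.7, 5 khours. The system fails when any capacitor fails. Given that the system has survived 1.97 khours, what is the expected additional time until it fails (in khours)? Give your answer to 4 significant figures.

First-failure rate Σλ = 1/35.8 + 1/34.7 + 1/5 = 0.256751.
By memorylessness the expected residual is 1/Σλ = 3.89482 khours, regardless of the 1.97 already elapsed.

3.895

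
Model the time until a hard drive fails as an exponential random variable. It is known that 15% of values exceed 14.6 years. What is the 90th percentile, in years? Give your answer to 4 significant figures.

e^(−λ·14.6) = 0.15 ⇒ λ = −ln(0.15)/14.6 = 0.12994.
90th percentile: 1 − e^(−λt) = 0.9, t = −ln(0.1)/λ = 17.7204 years.

17.72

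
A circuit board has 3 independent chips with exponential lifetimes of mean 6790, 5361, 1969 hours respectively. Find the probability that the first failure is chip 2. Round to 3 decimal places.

Rates: λ_i = 1/mean_i → 0.000147275, 0.000186532, 0.000507872; Σλ = 0.00084168.
P(chip 2 first) = λ_2/Σλ = 0.000186532/0.00084168 ≈ 0.222.

0.222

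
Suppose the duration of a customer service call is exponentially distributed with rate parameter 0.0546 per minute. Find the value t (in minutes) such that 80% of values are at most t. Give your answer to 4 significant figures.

Set 1 − e^(−λt) = 0.8, so t = −ln(0.2)/λ = 1.6094/0.0546 ≈ 29.4769 minutes.

29.48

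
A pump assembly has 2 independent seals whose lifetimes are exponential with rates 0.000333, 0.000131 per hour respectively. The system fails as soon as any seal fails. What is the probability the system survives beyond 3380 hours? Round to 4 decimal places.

0.2084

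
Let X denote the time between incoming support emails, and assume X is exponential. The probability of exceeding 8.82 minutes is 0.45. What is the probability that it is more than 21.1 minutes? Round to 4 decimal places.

e^(−λ·8.82) = 0.45 ⇒ λ = −ln(0.45)/8.82 = 0.0905338.
P(X > 21.1) = e^(−0.0905338·21.1) = e^(−1.9103) ≈ 0.1480.

0.1480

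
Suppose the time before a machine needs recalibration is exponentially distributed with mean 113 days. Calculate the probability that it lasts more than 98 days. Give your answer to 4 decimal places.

0.4201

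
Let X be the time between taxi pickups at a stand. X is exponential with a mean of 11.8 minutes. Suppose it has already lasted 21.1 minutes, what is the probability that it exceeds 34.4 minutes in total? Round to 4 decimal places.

0.3240

The rate is λ = 1/11.8 = 0.0847458 per minute.
By the memoryless property, P(X > 21.1+13.3 | X > 21.1) = P(X > 13.3).
P(X > 13.3) = e^(−1.1271) ≈ 0.3240.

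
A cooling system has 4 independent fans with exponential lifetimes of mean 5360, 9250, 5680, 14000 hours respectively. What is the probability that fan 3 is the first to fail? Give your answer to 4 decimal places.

Rates: λ_i = 1/mean_i → 0.000186567, 0.000108108, 0.000176056, 0.0000714286; Σλ = 0.00054216.
P(fan 3 first) = λ_3/Σλ = 0.000176056/0.00054216 ≈ 0.3247.

0.3247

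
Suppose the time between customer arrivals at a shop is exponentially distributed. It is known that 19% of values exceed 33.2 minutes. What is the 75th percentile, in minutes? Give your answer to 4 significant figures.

27.71

e^(−λ·33.2) = 0.19 ⇒ λ = −ln(0.19)/33.2 = 0.050022.
75th percentile: 1 − e^(−λt) = 0.75, t = −ln(0.25)/λ = 27.7137 minutes.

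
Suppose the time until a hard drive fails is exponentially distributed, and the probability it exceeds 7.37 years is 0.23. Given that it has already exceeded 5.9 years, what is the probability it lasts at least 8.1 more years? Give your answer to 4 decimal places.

From e^(−λ·7.37) = 0.23, λ = −ln(0.23)/7.37 = 0.199413.
Memoryless: P(X > 5.9+8.1 | X > 5.9) = P(X > 8.1) = e^(−0.199413·8.1) ≈ 0.1988.

0.1988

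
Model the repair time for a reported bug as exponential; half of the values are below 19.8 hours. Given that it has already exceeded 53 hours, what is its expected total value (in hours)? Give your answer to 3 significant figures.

For an exponential, median = ln(2)/λ, so λ = ln 2 / 19.8 = 0.0350074 per hour.
By memorylessness, E[X | X > 53] = 53 + 1/λ = 53 + 28.5654 = 81.5654 hours.

81.6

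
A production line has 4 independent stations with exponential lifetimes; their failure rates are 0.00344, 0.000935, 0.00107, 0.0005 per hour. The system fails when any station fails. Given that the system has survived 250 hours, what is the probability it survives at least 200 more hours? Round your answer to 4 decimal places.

Time to first failure ~ Exp(Σλ) with Σλ = 0.005945.
By memorylessness, P(T > 250+200 | T > 250) = P(T > 200) = e^(−0.005945·200) ≈ 0.3045.

0.3045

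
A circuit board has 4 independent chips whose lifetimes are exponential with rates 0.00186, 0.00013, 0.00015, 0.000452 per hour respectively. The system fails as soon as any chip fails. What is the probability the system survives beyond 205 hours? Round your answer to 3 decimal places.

0.588

The time to first failure is exponential with rate Σλ = 0.00186 + 0.00013 + 0.00015 + 0.000452 = 0.002592.
P(min > 205) = e^(−0.002592·205) = e^(−0.53136) ≈ 0.588.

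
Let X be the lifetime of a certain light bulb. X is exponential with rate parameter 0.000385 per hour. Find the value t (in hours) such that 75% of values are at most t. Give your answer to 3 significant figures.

Set 1 − e^(−λt) = 0.75, so t = −ln(0.25)/λ = 1.3863/0.000385 ≈ 3600.76 hours.

3600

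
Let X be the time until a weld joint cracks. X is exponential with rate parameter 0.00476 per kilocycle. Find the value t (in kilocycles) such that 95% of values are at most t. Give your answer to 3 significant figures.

629

Set 1 − e^(−λt) = 0.95, so t = −ln(0.05)/λ = 2.9957/0.00476 ≈ 629.356 kilocycles.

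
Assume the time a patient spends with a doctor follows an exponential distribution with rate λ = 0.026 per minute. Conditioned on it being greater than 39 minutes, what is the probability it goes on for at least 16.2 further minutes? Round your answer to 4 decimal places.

The exponential is memoryless, so the remaining time is again Exp(λ): the condition X > 39 is irrelevant.
P(X > 16.2) = e^(−0.4212) ≈ 0.6563.

0.6563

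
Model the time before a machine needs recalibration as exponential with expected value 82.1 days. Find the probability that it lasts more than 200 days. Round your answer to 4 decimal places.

The rate is λ = 1/82.1 = 0.0121803 per day.
P(X > 200) = e^(−λ·200) = e^(−2.4361) ≈ 0.0875.

0.0875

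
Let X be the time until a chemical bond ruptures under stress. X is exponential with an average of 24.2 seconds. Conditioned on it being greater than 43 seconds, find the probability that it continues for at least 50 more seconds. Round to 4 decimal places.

0.1267

The rate is λ = 1/24.2 = 0.0413223 per second.
P(X > s+t | X > s) = e^(−λ(s+t))/e^(−λs) = e^(−λt), independent of s = 43.
P(X > 50) = e^(−2.0661) ≈ 0.1267.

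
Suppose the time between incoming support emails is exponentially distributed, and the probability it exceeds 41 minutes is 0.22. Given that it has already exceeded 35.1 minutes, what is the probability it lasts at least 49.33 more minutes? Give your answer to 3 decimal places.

0.162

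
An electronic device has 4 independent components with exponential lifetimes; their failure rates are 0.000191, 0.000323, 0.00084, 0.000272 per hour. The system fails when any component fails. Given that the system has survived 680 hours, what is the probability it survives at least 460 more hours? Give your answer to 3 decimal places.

Time to first failure ~ Exp(Σλ) with Σλ = 0.001626.
By memorylessness, P(T > 680+460 | T > 680) = P(T > 460) = e^(−0.001626·460) ≈ 0.473.

0.473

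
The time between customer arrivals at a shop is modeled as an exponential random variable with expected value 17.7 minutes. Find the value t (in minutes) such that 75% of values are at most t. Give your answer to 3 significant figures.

24.5

The rate is λ = 1/17.7 = 0.0564972 per minute.
Set 1 − e^(−λt) = 0.75, so t = −ln(0.25)/λ = 1.3863/0.0564972 ≈ 24.5374 minutes.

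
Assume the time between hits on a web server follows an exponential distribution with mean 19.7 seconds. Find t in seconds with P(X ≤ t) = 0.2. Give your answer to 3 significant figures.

4.40

The rate is λ = 1/19.7 = 0.0507614 per second.
Set 1 − e^(−λt) = 0.2, so t = −ln(0.8)/λ = 0.22314/0.0507614 ≈ 4.39593 seconds.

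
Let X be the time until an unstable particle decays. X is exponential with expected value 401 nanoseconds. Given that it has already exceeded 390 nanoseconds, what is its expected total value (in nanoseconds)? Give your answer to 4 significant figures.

The rate is λ = 1/401 = 0.00249377 per nanosecond.
By memorylessness, E[X | X > 390] = 390 + 1/λ = 390 + 401 = 791 nanoseconds.

791.0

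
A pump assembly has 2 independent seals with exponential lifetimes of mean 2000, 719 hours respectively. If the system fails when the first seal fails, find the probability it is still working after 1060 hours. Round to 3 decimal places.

The first failure time is exponential with rate Σλ_i = 1/2000 + 1/719 = 0.00189082 per hour.
P(min > 1060) = e^(−0.00189082·1060) = e^(−2.0043) ≈ 0.135.

0.135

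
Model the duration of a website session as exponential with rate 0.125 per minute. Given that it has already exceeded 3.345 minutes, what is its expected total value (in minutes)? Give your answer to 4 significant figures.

11.35

By memorylessness, E[X | X > 3.345] = 3.345 + 1/λ = 3.345 + 8 = 11.345 minutes.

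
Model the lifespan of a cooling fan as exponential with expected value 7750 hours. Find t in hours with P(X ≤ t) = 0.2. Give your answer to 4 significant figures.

1729

The rate is λ = 1/7750 = 0.000129032 per hour.
Set 1 − e^(−λt) = 0.2, so t = −ln(0.8)/λ = 0.22314/0.000129032 ≈ 1729.36 hours.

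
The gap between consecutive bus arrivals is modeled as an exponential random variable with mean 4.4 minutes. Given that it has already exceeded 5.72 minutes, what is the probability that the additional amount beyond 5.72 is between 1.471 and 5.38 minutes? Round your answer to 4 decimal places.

The rate is λ = 1/4.4 = 0.227273 per minute.
Memoryless: the residual past 5.72 is again Exp(λ).
P(1.471 < residual < 5.38) = e^(−λ·1.471) − e^(−λ·5.38) = 0.71583 − 0.29443 ≈ 0.4214.

0.4214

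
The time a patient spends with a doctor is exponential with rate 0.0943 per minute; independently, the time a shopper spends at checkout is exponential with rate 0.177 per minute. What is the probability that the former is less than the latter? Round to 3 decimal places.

λ_1 = 0.0943, λ_2 = 0.177.
For independent exponentials, P(the former < the latter) = λ_1/(λ_1+λ_2) = 0.0943/0.2713 ≈ 0.348.

0.348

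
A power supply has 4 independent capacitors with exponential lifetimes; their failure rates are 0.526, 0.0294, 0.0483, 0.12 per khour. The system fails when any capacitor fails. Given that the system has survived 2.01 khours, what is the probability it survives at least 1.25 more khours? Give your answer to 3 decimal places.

0.405

Time to first failure ~ Exp(Σλ) with Σλ = 0.7237.
By memorylessness, P(T > 2.01+1.25 | T > 2.01) = P(T > 1.25) = e^(−0.7237·1.25) ≈ 0.405.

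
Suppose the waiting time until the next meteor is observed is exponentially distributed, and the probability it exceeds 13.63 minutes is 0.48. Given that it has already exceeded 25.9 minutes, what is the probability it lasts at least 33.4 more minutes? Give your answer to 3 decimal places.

From e^(−λ·13.63) = 0.48, λ = −ln(0.48)/13.63 = 0.0538495.
Memoryless: P(X > 25.9+33.4 | X > 25.9) = P(X > 33.4) = e^(−0.0538495·33.4) ≈ 0.166.

0.166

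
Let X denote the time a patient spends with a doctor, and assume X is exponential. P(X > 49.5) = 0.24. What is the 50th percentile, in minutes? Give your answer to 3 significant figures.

e^(−λ·49.5) = 0.24 ⇒ λ = −ln(0.24)/49.5 = 0.0288306.
50th percentile: 1 − e^(−λt) = 0.5, t = −ln(0.5)/λ = 24.042 minutes.

24.0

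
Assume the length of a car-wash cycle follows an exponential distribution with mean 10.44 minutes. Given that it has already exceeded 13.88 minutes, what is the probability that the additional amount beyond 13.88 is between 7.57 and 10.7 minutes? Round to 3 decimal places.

0.125

The rate is λ = 1/10.44 = 0.0957854 per minute.
Memoryless: the residual past 13.88 is again Exp(λ).
P(7.57 < residual < 10.7) = e^(−λ·7.57) − e^(−λ·10.7) = 0.48428 − 0.35883 ≈ 0.125.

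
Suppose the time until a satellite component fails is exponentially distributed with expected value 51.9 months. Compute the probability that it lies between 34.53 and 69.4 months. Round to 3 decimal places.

0.252

The rate is λ = 1/51.9 = 0.0192678 per month.
P(34.53 < X < 69.4) = e^(−λ·34.53) − e^(−λ·69.4) = 0.51411 − 0.26258 ≈ 0.252.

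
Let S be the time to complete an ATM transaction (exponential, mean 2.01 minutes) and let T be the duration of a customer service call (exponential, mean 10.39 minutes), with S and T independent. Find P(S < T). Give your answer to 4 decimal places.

0.8379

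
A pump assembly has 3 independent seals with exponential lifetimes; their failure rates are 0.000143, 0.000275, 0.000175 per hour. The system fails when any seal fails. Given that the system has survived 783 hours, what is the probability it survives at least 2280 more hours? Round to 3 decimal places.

Time to first failure ~ Exp(Σλ) with Σλ = 0.000593.
By memorylessness, P(T > 783+2280 | T > 783) = P(T > 2280) = e^(−0.000593·2280) ≈ 0.259.

0.259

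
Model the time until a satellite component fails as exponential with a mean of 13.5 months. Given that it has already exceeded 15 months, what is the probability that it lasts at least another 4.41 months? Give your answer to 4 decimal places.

The rate is λ = 1/13.5 = 0.0740741 per month.
P(X > s+t | X > s) = e^(−λ(s+t))/e^(−λs) = e^(−λt), independent of s = 15.
P(X > 4.41) = e^(−0.32667) ≈ 0.7213.

0.7213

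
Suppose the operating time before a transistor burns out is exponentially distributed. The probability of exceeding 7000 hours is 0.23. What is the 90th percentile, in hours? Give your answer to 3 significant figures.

11000

e^(−λ·7000) = 0.23 ⇒ λ = −ln(0.23)/7000 = 0.000209954.
90th percentile: 1 − e^(−λt) = 0.9, t = −ln(0.1)/λ = 10967.1 hours.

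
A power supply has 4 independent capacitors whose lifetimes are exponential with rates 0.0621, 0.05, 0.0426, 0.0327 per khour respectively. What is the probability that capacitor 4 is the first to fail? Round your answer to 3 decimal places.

The time to first failure is exponential with rate Σλ = 0.0621 + 0.05 + 0.0426 + 0.0327 = 0.1874.
P(capacitor 4 first) = λ_4/Σλ = 0.0327/0.1874 ≈ 0.174.

0.174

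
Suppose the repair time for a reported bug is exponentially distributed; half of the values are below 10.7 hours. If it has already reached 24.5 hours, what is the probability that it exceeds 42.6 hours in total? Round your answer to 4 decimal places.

For an exponential, median = ln(2)/λ, so λ = ln 2 / 10.7 = 0.0647801 per hour.
By the memoryless property, P(X > 24.5+18.1 | X > 24.5) = P(X > 18.1).
P(X > 18.1) = e^(−1.1725) ≈ 0.3096.

0.3096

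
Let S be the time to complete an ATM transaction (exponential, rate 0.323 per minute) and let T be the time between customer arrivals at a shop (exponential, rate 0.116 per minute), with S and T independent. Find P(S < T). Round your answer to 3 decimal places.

0.736

λ_1 = 0.323, λ_2 = 0.116.
For independent exponentials, P(S < T) = λ_1/(λ_1+λ_2) = 0.323/0.439 ≈ 0.736.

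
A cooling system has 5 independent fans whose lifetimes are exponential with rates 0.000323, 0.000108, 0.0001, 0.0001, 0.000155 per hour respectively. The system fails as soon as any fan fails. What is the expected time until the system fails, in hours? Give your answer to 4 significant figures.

The time to first failure is exponential with rate Σλ = 0.000323 + 0.000108 + 0.0001 + 0.0001 + 0.000155 = 0.000786.
E[min] = 1/Σλ = 1/0.000786 = 1272.26 hours.

1272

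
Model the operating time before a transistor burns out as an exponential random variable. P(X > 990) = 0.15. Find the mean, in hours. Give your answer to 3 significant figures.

522

e^(−λ·990) = 0.15 ⇒ λ = −ln(0.15)/990 = 0.00191628.
Mean = 1/λ = 521.844 hours.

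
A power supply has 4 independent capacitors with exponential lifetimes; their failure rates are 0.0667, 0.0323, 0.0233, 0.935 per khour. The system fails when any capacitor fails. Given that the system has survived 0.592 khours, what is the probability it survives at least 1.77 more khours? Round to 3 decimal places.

Time to first failure ~ Exp(Σλ) with Σλ = 1.0573.
By memorylessness, P(T > 0.592+1.77 | T > 0.592) = P(T > 1.77) = e^(−1.0573·1.77) ≈ 0.154.

0.154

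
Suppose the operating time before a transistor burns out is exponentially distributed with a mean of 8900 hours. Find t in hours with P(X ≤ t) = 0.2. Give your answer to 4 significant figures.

1986

The rate is λ = 1/8900 = 0.00011236 per hour.
Set 1 − e^(−λt) = 0.2, so t = −ln(0.8)/λ = 0.22314/0.00011236 ≈ 1985.98 hours.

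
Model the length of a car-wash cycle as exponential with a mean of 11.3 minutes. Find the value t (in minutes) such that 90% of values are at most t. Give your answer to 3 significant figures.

26.0

The rate is λ = 1/11.3 = 0.0884956 per minute.
Set 1 − e^(−λt) = 0.9, so t = −ln(0.1)/λ = 2.3026/0.0884956 ≈ 26.0192 minutes.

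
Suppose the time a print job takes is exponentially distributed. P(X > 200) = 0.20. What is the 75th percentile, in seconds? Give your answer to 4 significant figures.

172.3

e^(−λ·200) = 0.20 ⇒ λ = −ln(0.20)/200 = 0.00804719.
75th percentile: 1 − e^(−λt) = 0.75, t = −ln(0.25)/λ = 172.271 seconds.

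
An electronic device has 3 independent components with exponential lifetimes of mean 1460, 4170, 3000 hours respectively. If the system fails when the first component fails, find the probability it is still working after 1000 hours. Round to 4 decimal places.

The first failure time is exponential with rate Σλ_i = 1/1460 + 1/4170 + 1/3000 = 0.00125807 per hour.
P(min > 1000) = e^(−0.00125807·1000) = e^(−1.2581) ≈ 0.2842.

0.2842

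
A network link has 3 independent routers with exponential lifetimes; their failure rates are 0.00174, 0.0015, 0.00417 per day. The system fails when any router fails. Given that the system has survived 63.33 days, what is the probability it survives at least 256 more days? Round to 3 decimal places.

Time to first failure ~ Exp(Σλ) with Σλ = 0.00741.
By memorylessness, P(T > 63.33+256 | T > 63.33) = P(T > 256) = e^(−0.00741·256) ≈ 0.150.

0.150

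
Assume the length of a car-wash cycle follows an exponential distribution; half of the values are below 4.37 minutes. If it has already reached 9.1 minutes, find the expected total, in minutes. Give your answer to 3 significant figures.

15.4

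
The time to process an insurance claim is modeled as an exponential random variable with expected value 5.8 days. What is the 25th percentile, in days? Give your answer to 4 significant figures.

1.669

The rate is λ = 1/5.8 = 0.172414 per day.
Set 1 − e^(−λt) = 0.25, so t = −ln(0.75)/λ = 0.28768/0.172414 ≈ 1.66856 days.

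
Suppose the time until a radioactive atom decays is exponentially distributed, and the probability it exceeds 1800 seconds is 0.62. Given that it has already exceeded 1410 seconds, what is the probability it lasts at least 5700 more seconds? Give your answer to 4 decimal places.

0.2201

From e^(−λ·1800) = 0.62, λ = −ln(0.62)/1800 = 0.000265575.
Memoryless: P(X > 1410+5700 | X > 1410) = P(X > 5700) = e^(−0.000265575·5700) ≈ 0.2201.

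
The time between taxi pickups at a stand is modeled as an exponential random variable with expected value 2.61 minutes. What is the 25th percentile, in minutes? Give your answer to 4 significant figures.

0.7509

The rate is λ = 1/2.61 = 0.383142 per minute.
Set 1 − e^(−λt) = 0.25, so t = −ln(0.75)/λ = 0.28768/0.383142 ≈ 0.75085 minutes.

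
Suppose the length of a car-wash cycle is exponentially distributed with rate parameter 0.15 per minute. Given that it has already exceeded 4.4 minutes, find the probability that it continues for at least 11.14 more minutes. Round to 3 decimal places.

The exponential is memoryless, so the remaining time is again Exp(λ): the condition X > 4.4 is irrelevant.
P(X > 11.14) = e^(−1.671) ≈ 0.188.

0.188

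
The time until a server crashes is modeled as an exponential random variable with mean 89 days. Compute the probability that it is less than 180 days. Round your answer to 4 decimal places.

The rate is λ = 1/89 = 0.011236 per day.
P(X ≤ 180) = 1 − e^(−λ·180) = 1 − e^(−2.0225) ≈ 0.8677.

0.8677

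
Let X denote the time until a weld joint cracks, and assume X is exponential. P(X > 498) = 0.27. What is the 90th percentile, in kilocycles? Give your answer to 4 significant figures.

875.8

e^(−λ·498) = 0.27 ⇒ λ = −ln(0.27)/498 = 0.00262918.
90th percentile: 1 − e^(−λt) = 0.9, t = −ln(0.1)/λ = 875.78 kilocycles.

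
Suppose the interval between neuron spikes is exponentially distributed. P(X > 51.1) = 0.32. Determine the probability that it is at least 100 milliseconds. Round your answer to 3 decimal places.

e^(−λ·51.1) = 0.32 ⇒ λ = −ln(0.32)/51.1 = 0.0222981.
P(X > 100) = e^(−0.0222981·100) = e^(−2.2298) ≈ 0.108.

0.108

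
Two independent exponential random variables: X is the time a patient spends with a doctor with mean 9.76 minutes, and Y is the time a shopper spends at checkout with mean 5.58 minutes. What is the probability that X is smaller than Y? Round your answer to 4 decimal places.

0.3638

λ_1 = 1/9.76 = 0.102459, λ_2 = 1/5.58 = 0.179211.
For independent exponentials, P(X < Y) = λ_1/(λ_1+λ_2) = 0.102459/0.28167 ≈ 0.3638.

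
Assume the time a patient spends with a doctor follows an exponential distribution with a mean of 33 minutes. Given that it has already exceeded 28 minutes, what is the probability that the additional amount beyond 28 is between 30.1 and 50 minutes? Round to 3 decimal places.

The rate is λ = 1/33 = 0.030303 per minute.
Memoryless: the residual past 28 is again Exp(λ).
P(30.1 < residual < 50) = e^(−λ·30.1) − e^(−λ·50) = 0.40167 − 0.21977 ≈ 0.182.

0.182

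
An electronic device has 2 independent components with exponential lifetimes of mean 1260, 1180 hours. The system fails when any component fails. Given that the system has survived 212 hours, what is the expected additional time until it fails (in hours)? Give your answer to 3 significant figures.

609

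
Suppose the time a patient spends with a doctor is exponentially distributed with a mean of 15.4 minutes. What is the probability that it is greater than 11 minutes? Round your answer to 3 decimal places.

The rate is λ = 1/15.4 = 0.0649351 per minute.
P(X > 11) = e^(−λ·11) = e^(−0.71429) ≈ 0.490.

0.490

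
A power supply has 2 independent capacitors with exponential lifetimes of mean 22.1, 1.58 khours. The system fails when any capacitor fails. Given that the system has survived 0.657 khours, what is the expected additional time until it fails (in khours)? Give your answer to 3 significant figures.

1.47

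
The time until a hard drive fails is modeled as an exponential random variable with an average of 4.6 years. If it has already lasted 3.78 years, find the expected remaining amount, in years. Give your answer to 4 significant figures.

4.600

The rate is λ = 1/4.6 = 0.217391 per year.
By memorylessness, the remaining amount past any threshold is again Exp(λ) with mean 1/λ = 4.6 years.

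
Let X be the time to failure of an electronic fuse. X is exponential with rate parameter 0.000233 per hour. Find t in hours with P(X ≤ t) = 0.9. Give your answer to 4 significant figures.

9882

Set 1 − e^(−λt) = 0.9, so t = −ln(0.1)/λ = 2.3026/0.000233 ≈ 9882.34 hours.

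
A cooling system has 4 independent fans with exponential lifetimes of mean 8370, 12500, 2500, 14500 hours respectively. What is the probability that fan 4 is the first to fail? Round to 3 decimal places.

Rates: λ_i = 1/mean_i → 0.000119474, 0.00008, 0.0004, 0.0000689655; Σλ = 0.00066844.
P(fan 4 first) = λ_4/Σλ = 0.0000689655/0.00066844 ≈ 0.103.

0.103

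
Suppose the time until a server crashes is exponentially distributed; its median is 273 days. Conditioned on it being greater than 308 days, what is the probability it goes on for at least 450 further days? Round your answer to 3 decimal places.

0.319

For an exponential, median = ln(2)/λ, so λ = ln 2 / 273 = 0.002539 per day.
By the memoryless property, P(X > 308+450 | X > 308) = P(X > 450).
P(X > 450) = e^(−1.1426) ≈ 0.319.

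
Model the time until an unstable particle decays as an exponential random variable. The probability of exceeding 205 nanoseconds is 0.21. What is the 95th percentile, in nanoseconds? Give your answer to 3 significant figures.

e^(−λ·205) = 0.21 ⇒ λ = −ln(0.21)/205 = 0.00761292.
95th percentile: 1 − e^(−λt) = 0.95, t = −ln(0.05)/λ = 393.507 nanoseconds.

394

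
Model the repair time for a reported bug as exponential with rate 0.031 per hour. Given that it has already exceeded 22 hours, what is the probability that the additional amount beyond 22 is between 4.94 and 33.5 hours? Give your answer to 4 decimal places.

0.5040

Memoryless: the residual past 22 is again Exp(λ).
P(4.94 < residual < 33.5) = e^(−λ·4.94) − e^(−λ·33.5) = 0.85801 − 0.35399 ≈ 0.5040.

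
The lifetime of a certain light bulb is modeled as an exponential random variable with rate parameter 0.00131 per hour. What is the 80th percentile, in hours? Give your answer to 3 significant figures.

Set 1 − e^(−λt) = 0.8, so t = −ln(0.2)/λ = 1.6094/0.00131 ≈ 1228.58 hours.

1230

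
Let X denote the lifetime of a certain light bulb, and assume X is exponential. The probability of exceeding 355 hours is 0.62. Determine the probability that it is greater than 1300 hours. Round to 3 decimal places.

0.174

e^(−λ·355) = 0.62 ⇒ λ = −ln(0.62)/355 = 0.00134658.
P(X > 1300) = e^(−0.00134658·1300) = e^(−1.7506) ≈ 0.174.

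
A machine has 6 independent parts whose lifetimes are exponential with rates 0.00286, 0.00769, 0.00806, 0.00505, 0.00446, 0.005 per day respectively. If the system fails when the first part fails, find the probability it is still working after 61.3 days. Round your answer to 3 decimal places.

0.131

The time to first failure is exponential with rate Σλ = 0.00286 + 0.00769 + 0.00806 + 0.00505 + 0.00446 + 0.005 = 0.03312.
P(min > 61.3) = e^(−0.03312·61.3) = e^(−2.0303) ≈ 0.131.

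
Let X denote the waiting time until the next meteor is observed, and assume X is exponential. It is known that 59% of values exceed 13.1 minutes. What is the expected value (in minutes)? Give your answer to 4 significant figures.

24.83

e^(−λ·13.1) = 0.59 ⇒ λ = −ln(0.59)/13.1 = 0.0402773.
Mean = 1/λ = 24.8279 minutes.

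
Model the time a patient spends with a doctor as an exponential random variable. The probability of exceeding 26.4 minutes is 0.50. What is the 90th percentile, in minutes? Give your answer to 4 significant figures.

e^(−λ·26.4) = 0.50 ⇒ λ = −ln(0.50)/26.4 = 0.0262556.
90th percentile: 1 − e^(−λt) = 0.9, t = −ln(0.1)/λ = 87.6989 minutes.

87.70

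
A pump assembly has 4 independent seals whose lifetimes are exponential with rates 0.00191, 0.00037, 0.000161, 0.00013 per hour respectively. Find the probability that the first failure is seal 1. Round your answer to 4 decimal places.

0.7429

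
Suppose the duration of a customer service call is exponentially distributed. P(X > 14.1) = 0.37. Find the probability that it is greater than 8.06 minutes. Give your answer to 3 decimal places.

0.566

e^(−λ·14.1) = 0.37 ⇒ λ = −ln(0.37)/14.1 = 0.0705143.
P(X > 8.06) = e^(−0.0705143·8.06) = e^(−0.56835) ≈ 0.566.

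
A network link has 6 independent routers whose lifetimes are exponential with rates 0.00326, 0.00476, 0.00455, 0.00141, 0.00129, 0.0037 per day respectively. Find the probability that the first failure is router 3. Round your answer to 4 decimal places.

The time to first failure is exponential with rate Σλ = 0.00326 + 0.00476 + 0.00455 + 0.00141 + 0.00129 + 0.0037 = 0.01897.
P(router 3 first) = λ_3/Σλ = 0.00455/0.01897 ≈ 0.2399.

0.2399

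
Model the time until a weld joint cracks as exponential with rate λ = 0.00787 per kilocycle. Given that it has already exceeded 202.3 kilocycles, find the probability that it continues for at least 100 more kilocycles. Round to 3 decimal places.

The exponential is memoryless, so the remaining time is again Exp(λ): the condition X > 202.3 is irrelevant.
P(X > 100) = e^(−0.787) ≈ 0.455.

0.455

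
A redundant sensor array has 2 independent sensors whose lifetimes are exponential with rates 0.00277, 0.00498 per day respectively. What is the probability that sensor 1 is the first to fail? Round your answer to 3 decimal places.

The time to first failure is exponential with rate Σλ = 0.00277 + 0.00498 = 0.00775.
P(sensor 1 first) = λ_1/Σλ = 0.00277/0.00775 ≈ 0.357.

0.357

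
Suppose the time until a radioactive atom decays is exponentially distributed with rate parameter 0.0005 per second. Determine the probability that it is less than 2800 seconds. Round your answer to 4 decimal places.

P(X ≤ 2800) = 1 − e^(−λ·2800) = 1 − e^(−1.4) ≈ 0.7534.

0.7534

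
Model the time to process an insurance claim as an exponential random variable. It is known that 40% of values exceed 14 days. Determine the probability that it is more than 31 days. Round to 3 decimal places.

e^(−λ·14) = 0.40 ⇒ λ = −ln(0.40)/14 = 0.0654493.
P(X > 31) = e^(−0.0654493·31) = e^(−2.0289) ≈ 0.131.

0.131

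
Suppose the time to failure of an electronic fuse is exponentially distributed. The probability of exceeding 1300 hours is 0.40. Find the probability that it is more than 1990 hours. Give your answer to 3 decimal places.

e^(−λ·1300) = 0.40 ⇒ λ = −ln(0.40)/1300 = 0.000704839.
P(X > 1990) = e^(−0.000704839·1990) = e^(−1.4026) ≈ 0.246.

0.246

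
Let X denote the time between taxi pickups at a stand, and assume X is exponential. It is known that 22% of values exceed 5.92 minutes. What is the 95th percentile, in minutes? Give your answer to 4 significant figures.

e^(−λ·5.92) = 0.22 ⇒ λ = −ln(0.22)/5.92 = 0.255765.
95th percentile: 1 − e^(−λt) = 0.95, t = −ln(0.05)/λ = 11.7128 minutes.

11.71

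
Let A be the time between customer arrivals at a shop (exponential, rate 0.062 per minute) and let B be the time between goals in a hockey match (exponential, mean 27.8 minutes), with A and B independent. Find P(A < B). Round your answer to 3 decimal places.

0.633

λ_1 = 0.062, λ_2 = 1/27.8 = 0.0359712.
For independent exponentials, P(A < B) = λ_1/(λ_1+λ_2) = 0.062/0.0979712 ≈ 0.633.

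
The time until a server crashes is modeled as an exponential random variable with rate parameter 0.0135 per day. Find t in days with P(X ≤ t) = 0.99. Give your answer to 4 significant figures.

341.1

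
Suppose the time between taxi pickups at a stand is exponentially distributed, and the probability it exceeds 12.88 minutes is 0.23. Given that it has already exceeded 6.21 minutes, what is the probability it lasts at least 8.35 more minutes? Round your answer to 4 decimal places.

0.3857

From e^(−λ·12.88) = 0.23, λ = −ln(0.23)/12.88 = 0.114105.
Memoryless: P(X > 6.21+8.35 | X > 6.21) = P(X > 8.35) = e^(−0.114105·8.35) ≈ 0.3857.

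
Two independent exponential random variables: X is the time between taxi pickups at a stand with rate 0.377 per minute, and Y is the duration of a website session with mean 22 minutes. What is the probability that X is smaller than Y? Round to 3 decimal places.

0.892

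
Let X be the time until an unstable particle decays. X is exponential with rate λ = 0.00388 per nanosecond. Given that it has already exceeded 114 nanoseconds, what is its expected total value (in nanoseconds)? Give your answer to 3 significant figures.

By memorylessness, E[X | X > 114] = 114 + 1/λ = 114 + 257.732 = 371.732 nanoseconds.

372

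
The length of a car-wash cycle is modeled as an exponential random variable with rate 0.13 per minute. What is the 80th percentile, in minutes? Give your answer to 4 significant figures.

12.38

Set 1 − e^(−λt) = 0.8, so t = −ln(0.2)/λ = 1.6094/0.13 ≈ 12.3803 minutes.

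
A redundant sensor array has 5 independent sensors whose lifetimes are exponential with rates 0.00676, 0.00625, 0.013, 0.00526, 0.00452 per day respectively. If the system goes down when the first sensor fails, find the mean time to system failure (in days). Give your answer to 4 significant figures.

The time to first failure is exponential with rate Σλ = 0.00676 + 0.00625 + 0.013 + 0.00526 + 0.00452 = 0.03579.
E[min] = 1/Σλ = 1/0.03579 = 27.9408 days.

27.94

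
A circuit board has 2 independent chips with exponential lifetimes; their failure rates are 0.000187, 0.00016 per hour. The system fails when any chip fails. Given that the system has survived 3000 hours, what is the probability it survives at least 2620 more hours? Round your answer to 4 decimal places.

0.4029

Time to first failure ~ Exp(Σλ) with Σλ = 0.000347.
By memorylessness, P(T > 3000+2620 | T > 3000) = P(T > 2620) = e^(−0.000347·2620) ≈ 0.4029.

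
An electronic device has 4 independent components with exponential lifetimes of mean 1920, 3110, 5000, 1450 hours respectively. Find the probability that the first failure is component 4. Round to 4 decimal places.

0.3982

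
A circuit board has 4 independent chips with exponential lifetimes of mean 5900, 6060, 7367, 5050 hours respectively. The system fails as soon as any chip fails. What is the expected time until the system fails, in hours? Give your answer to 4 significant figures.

The first failure time is exponential with rate Σλ_i = 1/5900 + 1/6060 + 1/7367 + 1/5050 = 0.000668268 per hour.
E[min] = 1/Σλ = 1/0.000668268 = 1496.4 hours.

1496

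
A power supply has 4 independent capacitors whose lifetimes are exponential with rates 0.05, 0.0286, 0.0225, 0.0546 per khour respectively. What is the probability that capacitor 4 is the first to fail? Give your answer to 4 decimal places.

The time to first failure is exponential with rate Σλ = 0.05 + 0.0286 + 0.0225 + 0.0546 = 0.1557.
P(capacitor 4 first) = λ_4/Σλ = 0.0546/0.1557 ≈ 0.3507.

0.3507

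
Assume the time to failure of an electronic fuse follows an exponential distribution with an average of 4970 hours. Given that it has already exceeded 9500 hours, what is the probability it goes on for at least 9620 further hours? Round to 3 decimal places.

The rate is λ = 1/4970 = 0.000201207 per hour.
P(X > s+t | X > s) = e^(−λ(s+t))/e^(−λs) = e^(−λt), independent of s = 9500.
P(X > 9620) = e^(−1.9356) ≈ 0.144.

0.144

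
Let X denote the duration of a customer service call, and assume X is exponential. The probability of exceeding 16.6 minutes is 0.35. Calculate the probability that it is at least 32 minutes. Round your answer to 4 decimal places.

0.1322

e^(−λ·16.6) = 0.35 ⇒ λ = −ln(0.35)/16.6 = 0.0632423.
P(X > 32) = e^(−0.0632423·32) = e^(−2.0238) ≈ 0.1322.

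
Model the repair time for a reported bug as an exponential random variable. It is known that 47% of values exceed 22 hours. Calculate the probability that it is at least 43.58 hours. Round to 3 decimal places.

e^(−λ·22) = 0.47 ⇒ λ = −ln(0.47)/22 = 0.0343192.
P(X > 43.58) = e^(−0.0343192·43.58) = e^(−1.4956) ≈ 0.224.

0.224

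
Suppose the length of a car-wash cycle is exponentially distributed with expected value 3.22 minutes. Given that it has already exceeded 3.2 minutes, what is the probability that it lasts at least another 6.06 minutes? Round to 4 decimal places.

The rate is λ = 1/3.22 = 0.310559 per minute.
The exponential is memoryless, so the remaining time is again Exp(λ): the condition X > 3.2 is irrelevant.
P(X > 6.06) = e^(−1.882) ≈ 0.1523.

0.1523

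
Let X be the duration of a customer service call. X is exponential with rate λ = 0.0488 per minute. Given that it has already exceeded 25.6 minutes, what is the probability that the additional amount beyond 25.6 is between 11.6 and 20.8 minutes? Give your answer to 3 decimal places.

0.205

Memoryless: the residual past 25.6 is again Exp(λ).
P(11.6 < residual < 20.8) = e^(−λ·11.6) − e^(−λ·20.8) = 0.56775 − 0.36239 ≈ 0.205.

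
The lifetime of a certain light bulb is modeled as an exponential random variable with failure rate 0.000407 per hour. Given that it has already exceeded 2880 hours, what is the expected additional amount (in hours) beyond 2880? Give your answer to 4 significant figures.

By memorylessness, the remaining amount past any threshold is again Exp(λ) with mean 1/λ = 2457 hours.

2457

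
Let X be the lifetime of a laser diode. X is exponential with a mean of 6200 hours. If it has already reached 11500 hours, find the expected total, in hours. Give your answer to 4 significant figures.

17700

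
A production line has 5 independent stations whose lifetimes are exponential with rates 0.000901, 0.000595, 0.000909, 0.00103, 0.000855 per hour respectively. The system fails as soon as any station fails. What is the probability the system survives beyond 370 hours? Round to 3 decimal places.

The time to first failure is exponential with rate Σλ = 0.000901 + 0.000595 + 0.000909 + 0.00103 + 0.000855 = 0.00429.
P(min > 370) = e^(−0.00429·370) = e^(−1.5873) ≈ 0.204.

0.204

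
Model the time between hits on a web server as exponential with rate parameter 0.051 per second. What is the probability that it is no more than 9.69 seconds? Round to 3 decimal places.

0.390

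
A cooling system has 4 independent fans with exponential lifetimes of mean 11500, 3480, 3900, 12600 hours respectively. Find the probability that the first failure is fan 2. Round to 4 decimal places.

Rates: λ_i = 1/mean_i → 0.0000869565, 0.000287356, 0.00025641, 0.0000793651; Σλ = 0.000710088.
P(fan 2 first) = λ_2/Σλ = 0.000287356/0.000710088 ≈ 0.4047.

0.4047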